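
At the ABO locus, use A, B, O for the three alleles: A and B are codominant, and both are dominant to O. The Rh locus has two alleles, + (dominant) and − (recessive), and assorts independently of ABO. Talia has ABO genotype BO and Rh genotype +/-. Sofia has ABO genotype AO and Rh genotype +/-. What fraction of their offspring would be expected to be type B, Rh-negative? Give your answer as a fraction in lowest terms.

1/16

ABO cross BO × AO → offspring phenotypes: 1/4 O, 1/4 A, 1/4 B, 1/4 AB.
Rh cross +/- × +/- → 3/4 Rh+, 1/4 Rh-.
Independent loci: P(type B, Rh-negative) = 1/4 × 1/4 = 1/16.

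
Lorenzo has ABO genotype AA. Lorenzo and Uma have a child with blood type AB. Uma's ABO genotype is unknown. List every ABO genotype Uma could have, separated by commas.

AB, BB, BO

For each candidate genotype of Uma, check whether crossing it with AA can produce every observed child phenotype.
  AA → possible child types {A} ✗
  AB → possible child types {A, AB} ✓
  AO → possible child types {A} ✗
  BB → possible child types {AB} ✓
  BO → possible child types {A, AB} ✓
  OO → possible child types {A} ✗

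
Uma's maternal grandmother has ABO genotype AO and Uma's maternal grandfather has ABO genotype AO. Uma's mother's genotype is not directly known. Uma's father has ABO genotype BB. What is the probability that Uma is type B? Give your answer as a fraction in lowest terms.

1/2

Uma's mother's ABO genotype from AO × AO: 1/4 AA, 1/2 AO, 1/4 OO.
Crossing each possibility with the father BB and summing P(type B): 1/4·0 + 1/2·1/2 + 1/4·1 = 1/2.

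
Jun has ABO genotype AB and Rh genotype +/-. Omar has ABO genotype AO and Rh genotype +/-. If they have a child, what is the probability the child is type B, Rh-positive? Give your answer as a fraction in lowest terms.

3/16

ABO cross AB × AO → offspring phenotypes: 1/2 A, 1/4 B, 1/4 AB.
Rh cross +/- × +/- → 3/4 Rh+, 1/4 Rh-.
Independent loci: P(type B, Rh-positive) = 1/4 × 3/4 = 3/16.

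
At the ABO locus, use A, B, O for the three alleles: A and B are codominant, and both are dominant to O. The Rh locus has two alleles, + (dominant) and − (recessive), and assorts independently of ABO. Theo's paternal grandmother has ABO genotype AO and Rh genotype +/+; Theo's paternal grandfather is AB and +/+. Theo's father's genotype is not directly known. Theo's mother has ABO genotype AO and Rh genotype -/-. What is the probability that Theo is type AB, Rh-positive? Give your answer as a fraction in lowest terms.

1/8

Theo's father's ABO genotype from AO × AB: 1/4 AA, 1/4 AB, 1/4 AO, 1/4 BO.
Crossing each possibility with the mother AO and summing P(type AB): 1/4·0 + 1/4·1/4 + 1/4·0 + 1/4·1/4 = 1/8.
Similarly for Rh via the father's Rh distribution: P(Rh+) = 1.
Independent loci: 1/8 × 1 = 1/8.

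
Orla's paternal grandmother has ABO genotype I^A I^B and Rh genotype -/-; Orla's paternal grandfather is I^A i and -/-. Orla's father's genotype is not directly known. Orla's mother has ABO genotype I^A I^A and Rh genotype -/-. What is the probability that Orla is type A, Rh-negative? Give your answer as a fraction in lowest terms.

3/4

Orla's father's ABO genotype from I^A I^B × I^A i: 1/4 I^A I^A, 1/4 I^A I^B, 1/4 I^A i, 1/4 I^B i.
Crossing each possibility with the mother I^A I^A and summing P(type A): 1/4·1 + 1/4·1/2 + 1/4·1 + 1/4·1/2 = 3/4.
Similarly for Rh via the father's Rh distribution: P(Rh-) = 1.
Independent loci: 3/4 × 1 = 3/4.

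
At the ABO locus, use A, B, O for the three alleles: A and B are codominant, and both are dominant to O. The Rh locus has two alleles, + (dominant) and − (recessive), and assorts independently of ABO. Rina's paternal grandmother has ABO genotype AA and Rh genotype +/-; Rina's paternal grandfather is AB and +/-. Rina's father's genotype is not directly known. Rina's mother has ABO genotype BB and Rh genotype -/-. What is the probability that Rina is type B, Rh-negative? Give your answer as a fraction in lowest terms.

Rina's father's ABO genotype from AA × AB: 1/2 AA, 1/2 AB.
Crossing each possibility with the mother BB and summing P(type B): 1/2·0 + 1/2·1/2 = 1/4.
Similarly for Rh via the father's Rh distribution: P(Rh-) = 1/2.
Independent loci: 1/4 × 1/2 = 1/8.

1/8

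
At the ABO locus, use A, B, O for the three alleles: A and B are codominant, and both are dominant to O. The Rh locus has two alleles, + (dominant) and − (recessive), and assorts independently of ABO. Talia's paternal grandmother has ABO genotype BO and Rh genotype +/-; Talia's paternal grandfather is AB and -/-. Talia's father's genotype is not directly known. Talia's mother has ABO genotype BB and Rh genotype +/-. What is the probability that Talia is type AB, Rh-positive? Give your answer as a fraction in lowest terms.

5/32

Talia's father's ABO genotype from BO × AB: 1/4 AB, 1/4 AO, 1/4 BB, 1/4 BO.
Crossing each possibility with the mother BB and summing P(type AB): 1/4·1/2 + 1/4·1/2 + 1/4·0 + 1/4·0 = 1/4.
Similarly for Rh via the father's Rh distribution: P(Rh+) = 5/8.
Independent loci: 1/4 × 5/8 = 5/32.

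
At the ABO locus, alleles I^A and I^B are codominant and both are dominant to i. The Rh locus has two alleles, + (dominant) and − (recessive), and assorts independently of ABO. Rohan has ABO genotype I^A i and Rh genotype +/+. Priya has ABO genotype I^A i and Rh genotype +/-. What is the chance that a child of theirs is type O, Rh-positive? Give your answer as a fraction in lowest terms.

ABO cross I^A i × I^A i → offspring phenotypes: 1/4 O, 3/4 A.
Rh cross +/+ × +/- → 1 Rh+.
Independent loci: P(type O, Rh-positive) = 1/4 × 1 = 1/4.

1/4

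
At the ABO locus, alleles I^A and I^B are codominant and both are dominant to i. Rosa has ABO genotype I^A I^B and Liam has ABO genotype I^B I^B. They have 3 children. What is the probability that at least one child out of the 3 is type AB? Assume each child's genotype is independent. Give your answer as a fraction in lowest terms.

7/8

ABO cross I^A I^B × I^B I^B → 1/2 B, 1/2 AB.
So P(type AB) = 1/2 per child.
P(none) = (1/2)^3 = 1/8; P(at least one) = 1 − 1/8 = 7/8.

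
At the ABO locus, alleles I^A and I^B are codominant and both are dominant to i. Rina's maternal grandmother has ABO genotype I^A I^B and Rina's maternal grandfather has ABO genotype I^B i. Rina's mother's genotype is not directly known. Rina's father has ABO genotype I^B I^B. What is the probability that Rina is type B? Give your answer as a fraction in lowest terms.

Rina's mother's ABO genotype from I^A I^B × I^B i: 1/4 I^A I^B, 1/4 I^A i, 1/4 I^B I^B, 1/4 I^B i.
Crossing each possibility with the father I^B I^B and summing P(type B): 1/4·1/2 + 1/4·1/2 + 1/4·1 + 1/4·1 = 3/4.

3/4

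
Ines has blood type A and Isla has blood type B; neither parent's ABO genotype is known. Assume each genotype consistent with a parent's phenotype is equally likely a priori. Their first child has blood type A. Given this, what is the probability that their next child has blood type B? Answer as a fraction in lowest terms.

Possible genotypes: Ines ∈ {AA, AO}; Isla ∈ {BB, BO}.
Weight each parental genotype pair by prior × P(type-A child):
  AA × BO: posterior weight 2/3; P(next child type B) = 0.
  AO × BO: posterior weight 1/3; P(next child type B) = 1/4.
Weighted sum = 1/12.

1/12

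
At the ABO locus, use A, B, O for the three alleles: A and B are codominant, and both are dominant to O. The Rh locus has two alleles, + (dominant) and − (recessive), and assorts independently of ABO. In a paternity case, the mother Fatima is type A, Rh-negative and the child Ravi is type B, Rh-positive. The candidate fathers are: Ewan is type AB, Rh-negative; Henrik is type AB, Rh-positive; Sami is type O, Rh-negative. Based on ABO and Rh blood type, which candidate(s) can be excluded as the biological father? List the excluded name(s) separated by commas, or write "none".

Ewan, Sami

A candidate is excluded only if no genotype consistent with his phenotype could produce a type B, Rh-positive child with a type A, Rh-negative mother.
Ewan (type AB, Rh-): no genotype consistent with that phenotype can produce a type-B Rh+ child with a type-A mother.
Sami (type O, Rh-): no genotype consistent with that phenotype can produce a type-B Rh+ child with a type-A mother.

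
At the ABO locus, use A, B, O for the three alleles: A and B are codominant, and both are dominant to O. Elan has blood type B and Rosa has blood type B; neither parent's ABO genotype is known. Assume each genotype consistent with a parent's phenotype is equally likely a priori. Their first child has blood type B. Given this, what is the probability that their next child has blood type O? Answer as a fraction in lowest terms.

1/20

Possible genotypes: Elan ∈ {BB, BO}; Rosa ∈ {BB, BO}.
Weight each parental genotype pair by prior × P(type-B child):
  BB × BB: posterior weight 4/15; P(next child type O) = 0.
  BB × BO: posterior weight 4/15; P(next child type O) = 0.
  BO × BB: posterior weight 4/15; P(next child type O) = 0.
  BO × BO: posterior weight 1/5; P(next child type O) = 1/4.
Weighted sum = 1/20.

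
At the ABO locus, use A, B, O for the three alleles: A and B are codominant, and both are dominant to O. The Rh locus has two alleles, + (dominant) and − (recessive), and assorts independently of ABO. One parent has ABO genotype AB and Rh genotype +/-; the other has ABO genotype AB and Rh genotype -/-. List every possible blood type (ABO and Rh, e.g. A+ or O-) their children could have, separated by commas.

A+, A-, B+, B-, AB+, AB-

Gametes from AB × AB give offspring ABO genotypes AA, AB, BB, i.e. phenotypes A, B, AB.
Rh cross +/- × -/- → phenotypes Rh+, Rh-.
Combining independently: A+, A-, B+, B-, AB+, AB-.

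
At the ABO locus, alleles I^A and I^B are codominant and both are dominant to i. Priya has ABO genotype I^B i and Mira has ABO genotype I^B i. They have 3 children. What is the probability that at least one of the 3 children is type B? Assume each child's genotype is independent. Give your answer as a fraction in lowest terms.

63/64

ABO cross I^B i × I^B i → 1/4 O, 3/4 B.
So P(type B) = 3/4 per child.
P(none) = (1/4)^3 = 1/64; P(at least one) = 1 − 1/64 = 63/64.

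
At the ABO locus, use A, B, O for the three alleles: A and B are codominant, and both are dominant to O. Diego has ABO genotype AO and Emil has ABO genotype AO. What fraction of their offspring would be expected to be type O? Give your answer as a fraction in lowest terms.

1/4

ABO cross AO × AO → offspring phenotypes: 1/4 O, 3/4 A.
So P(type O) = 1/4.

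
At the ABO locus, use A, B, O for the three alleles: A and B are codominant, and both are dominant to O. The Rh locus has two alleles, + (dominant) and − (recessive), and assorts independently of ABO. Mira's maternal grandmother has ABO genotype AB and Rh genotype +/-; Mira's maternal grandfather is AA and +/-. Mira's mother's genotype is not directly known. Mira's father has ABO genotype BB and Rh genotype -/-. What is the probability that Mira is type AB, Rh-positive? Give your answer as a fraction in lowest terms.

3/8

Mira's mother's ABO genotype from AB × AA: 1/2 AA, 1/2 AB.
Crossing each possibility with the father BB and summing P(type AB): 1/2·1 + 1/2·1/2 = 3/4.
Similarly for Rh via the mother's Rh distribution: P(Rh+) = 1/2.
Independent loci: 3/4 × 1/2 = 3/8.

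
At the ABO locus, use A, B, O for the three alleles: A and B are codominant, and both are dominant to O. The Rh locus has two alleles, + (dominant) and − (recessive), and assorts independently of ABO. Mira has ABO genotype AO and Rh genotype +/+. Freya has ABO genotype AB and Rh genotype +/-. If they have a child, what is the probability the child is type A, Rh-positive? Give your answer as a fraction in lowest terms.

ABO cross AO × AB → offspring phenotypes: 1/2 A, 1/4 B, 1/4 AB.
Rh cross +/+ × +/- → 1 Rh+.
Independent loci: P(type A, Rh-positive) = 1/2 × 1 = 1/2.

1/2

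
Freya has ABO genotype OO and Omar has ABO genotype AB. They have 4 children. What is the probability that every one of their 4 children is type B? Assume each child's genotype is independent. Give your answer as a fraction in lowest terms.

ABO cross OO × AB → 1/2 A, 1/2 B.
So P(type B) = 1/2 per child.
All 4 independent: (1/2)^4 = 1/16.

1/16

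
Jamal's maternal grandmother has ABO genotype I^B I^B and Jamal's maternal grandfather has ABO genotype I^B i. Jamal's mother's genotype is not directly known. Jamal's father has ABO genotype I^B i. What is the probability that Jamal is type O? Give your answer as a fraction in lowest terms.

Jamal's mother's ABO genotype from I^B I^B × I^B i: 1/2 I^B I^B, 1/2 I^B i.
Crossing each possibility with the father I^B i and summing P(type O): 1/2·0 + 1/2·1/4 = 1/8.

1/8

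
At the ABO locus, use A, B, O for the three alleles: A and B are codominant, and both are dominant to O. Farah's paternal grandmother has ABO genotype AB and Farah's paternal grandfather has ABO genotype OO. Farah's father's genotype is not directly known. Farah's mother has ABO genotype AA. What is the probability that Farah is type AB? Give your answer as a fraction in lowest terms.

1/4

Farah's father's ABO genotype from AB × OO: 1/2 AO, 1/2 BO.
Crossing each possibility with the mother AA and summing P(type AB): 1/2·0 + 1/2·1/2 = 1/4.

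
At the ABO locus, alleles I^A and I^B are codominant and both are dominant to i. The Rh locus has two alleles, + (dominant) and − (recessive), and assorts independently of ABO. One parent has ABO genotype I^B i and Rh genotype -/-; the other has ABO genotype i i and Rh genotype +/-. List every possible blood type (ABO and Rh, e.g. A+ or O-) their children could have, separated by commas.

Gametes from I^B i × i i give offspring ABO genotypes I^B i, i i, i.e. phenotypes O, B.
Rh cross -/- × +/- → phenotypes Rh+, Rh-.
Combining independently: O+, O-, B+, B-.

O+, O-, B+, B-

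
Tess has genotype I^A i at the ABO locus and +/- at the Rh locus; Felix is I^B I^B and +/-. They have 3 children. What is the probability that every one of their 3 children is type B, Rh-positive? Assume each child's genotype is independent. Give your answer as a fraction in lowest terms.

ABO cross I^A i × I^B I^B → 1/2 B, 1/2 AB.
Rh cross +/- × +/- → 3/4 Rh+, 1/4 Rh-; so P(type B, Rh-positive) = 1/2 × 3/4 = 3/8 per child.
All 3 independent: (3/8)^3 = 27/512.

27/512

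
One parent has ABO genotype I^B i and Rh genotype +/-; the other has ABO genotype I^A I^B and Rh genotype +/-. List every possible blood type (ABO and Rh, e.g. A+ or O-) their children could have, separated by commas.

A+, A-, B+, B-, AB+, AB-

Gametes from I^B i × I^A I^B give offspring ABO genotypes I^A I^B, I^A i, I^B I^B, I^B i, i.e. phenotypes A, B, AB.
Rh cross +/- × +/- → phenotypes Rh+, Rh-.
Combining independently: A+, A-, B+, B-, AB+, AB-.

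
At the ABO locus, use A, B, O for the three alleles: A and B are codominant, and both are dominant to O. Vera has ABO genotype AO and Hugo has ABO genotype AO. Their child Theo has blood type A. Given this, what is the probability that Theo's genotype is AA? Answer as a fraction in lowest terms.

1/3

Cross AO × AO → 1/4 AA, 1/2 AO, 1/4 OO.
Type-A genotypes among offspring: AA (1/4), AO (1/2); total 3/4.
P(AA | type A) = (1/4) / (3/4) = 1/3.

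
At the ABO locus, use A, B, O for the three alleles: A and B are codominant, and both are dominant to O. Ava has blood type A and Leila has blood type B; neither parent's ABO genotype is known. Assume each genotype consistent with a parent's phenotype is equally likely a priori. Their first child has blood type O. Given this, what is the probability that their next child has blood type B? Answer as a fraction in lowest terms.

1/4

Possible genotypes: Ava ∈ {AA, AO}; Leila ∈ {BB, BO}.
Weight each parental genotype pair by prior × P(type-O child):
  AO × BO: posterior weight 1; P(next child type B) = 1/4.
Weighted sum = 1/4.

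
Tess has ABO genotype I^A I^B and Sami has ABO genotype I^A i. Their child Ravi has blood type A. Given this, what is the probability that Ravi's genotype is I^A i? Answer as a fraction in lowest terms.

1/2

Cross I^A I^B × I^A i → 1/4 I^A I^A, 1/4 I^A I^B, 1/4 I^A i, 1/4 I^B i.
Type-A genotypes among offspring: I^A I^A (1/4), I^A i (1/4); total 1/2.
P(I^A i | type A) = (1/4) / (1/2) = 1/2.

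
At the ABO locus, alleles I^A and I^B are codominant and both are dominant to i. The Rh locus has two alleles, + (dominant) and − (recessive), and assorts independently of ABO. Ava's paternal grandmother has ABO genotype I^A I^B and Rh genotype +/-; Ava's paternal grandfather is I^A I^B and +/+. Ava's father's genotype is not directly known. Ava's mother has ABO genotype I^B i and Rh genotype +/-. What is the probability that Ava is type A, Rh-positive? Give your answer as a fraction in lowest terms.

7/32

Ava's father's ABO genotype from I^A I^B × I^A I^B: 1/4 I^A I^A, 1/2 I^A I^B, 1/4 I^B I^B.
Crossing each possibility with the mother I^B i and summing P(type A): 1/4·1/2 + 1/2·1/4 + 1/4·0 = 1/4.
Similarly for Rh via the father's Rh distribution: P(Rh+) = 7/8.
Independent loci: 1/4 × 7/8 = 7/32.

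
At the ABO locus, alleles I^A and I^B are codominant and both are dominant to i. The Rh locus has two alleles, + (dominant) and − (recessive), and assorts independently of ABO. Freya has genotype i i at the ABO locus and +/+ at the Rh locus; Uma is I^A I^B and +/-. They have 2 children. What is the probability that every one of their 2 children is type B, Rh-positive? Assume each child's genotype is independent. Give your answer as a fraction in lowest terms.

ABO cross i i × I^A I^B → 1/2 A, 1/2 B.
Rh cross +/+ × +/- → 1 Rh+; so P(type B, Rh-positive) = 1/2 × 1 = 1/2 per child.
All 2 independent: (1/2)^2 = 1/4.

1/4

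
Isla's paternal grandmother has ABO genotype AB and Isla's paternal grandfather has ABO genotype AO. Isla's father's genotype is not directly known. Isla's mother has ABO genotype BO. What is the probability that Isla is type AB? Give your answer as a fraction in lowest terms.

1/4

Isla's father's ABO genotype from AB × AO: 1/4 AA, 1/4 AB, 1/4 AO, 1/4 BO.
Crossing each possibility with the mother BO and summing P(type AB): 1/4·1/2 + 1/4·1/4 + 1/4·1/4 + 1/4·0 = 1/4.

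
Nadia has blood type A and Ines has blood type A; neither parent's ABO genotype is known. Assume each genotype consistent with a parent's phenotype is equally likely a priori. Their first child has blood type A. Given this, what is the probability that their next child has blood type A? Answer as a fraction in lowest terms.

Possible genotypes: Nadia ∈ {AA, AO}; Ines ∈ {AA, AO}.
Weight each parental genotype pair by prior × P(type-A child):
  AA × AA: posterior weight 4/15; P(next child type A) = 1.
  AA × AO: posterior weight 4/15; P(next child type A) = 1.
  AO × AA: posterior weight 4/15; P(next child type A) = 1.
  AO × AO: posterior weight 1/5; P(next child type A) = 3/4.
Weighted sum = 19/20.

19/20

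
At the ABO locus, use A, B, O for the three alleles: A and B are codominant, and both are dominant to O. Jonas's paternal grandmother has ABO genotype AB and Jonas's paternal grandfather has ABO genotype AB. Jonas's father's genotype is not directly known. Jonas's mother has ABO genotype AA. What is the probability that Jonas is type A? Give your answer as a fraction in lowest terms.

Jonas's father's ABO genotype from AB × AB: 1/4 AA, 1/2 AB, 1/4 BB.
Crossing each possibility with the mother AA and summing P(type A): 1/4·1 + 1/2·1/2 + 1/4·0 = 1/2.

1/2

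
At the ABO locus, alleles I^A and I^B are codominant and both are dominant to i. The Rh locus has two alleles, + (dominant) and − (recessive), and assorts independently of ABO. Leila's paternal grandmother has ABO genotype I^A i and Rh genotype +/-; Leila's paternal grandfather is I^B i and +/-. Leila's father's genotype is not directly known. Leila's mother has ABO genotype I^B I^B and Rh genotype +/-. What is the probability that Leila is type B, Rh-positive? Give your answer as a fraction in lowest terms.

Leila's father's ABO genotype from I^A i × I^B i: 1/4 I^A I^B, 1/4 I^A i, 1/4 I^B i, 1/4 i i.
Crossing each possibility with the mother I^B I^B and summing P(type B): 1/4·1/2 + 1/4·1/2 + 1/4·1 + 1/4·1 = 3/4.
Similarly for Rh via the father's Rh distribution: P(Rh+) = 3/4.
Independent loci: 3/4 × 3/4 = 9/16.

9/16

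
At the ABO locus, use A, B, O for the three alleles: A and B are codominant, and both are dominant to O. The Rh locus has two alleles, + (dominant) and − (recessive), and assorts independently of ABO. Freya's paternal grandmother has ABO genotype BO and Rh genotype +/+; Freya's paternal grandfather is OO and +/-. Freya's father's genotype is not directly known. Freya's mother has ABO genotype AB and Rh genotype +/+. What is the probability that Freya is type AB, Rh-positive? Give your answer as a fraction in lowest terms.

1/8

Freya's father's ABO genotype from BO × OO: 1/2 BO, 1/2 OO.
Crossing each possibility with the mother AB and summing P(type AB): 1/2·1/4 + 1/2·0 = 1/8.
Similarly for Rh via the father's Rh distribution: P(Rh+) = 1.
Independent loci: 1/8 × 1 = 1/8.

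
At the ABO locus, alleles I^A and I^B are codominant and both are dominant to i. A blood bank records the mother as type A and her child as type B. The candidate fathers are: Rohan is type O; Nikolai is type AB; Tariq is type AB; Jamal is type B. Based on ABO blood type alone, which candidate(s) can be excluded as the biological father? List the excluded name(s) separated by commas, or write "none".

A candidate is excluded only if no genotype consistent with his phenotype could produce a type B child with a type A mother.
Rohan (type O): no genotype consistent with that phenotype can produce a type-B child with a type-A mother.

Rohan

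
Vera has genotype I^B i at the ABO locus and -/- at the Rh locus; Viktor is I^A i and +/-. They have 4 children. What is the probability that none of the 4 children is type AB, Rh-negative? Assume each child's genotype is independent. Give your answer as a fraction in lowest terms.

2401/4096

ABO cross I^B i × I^A i → 1/4 O, 1/4 A, 1/4 B, 1/4 AB.
Rh cross -/- × +/- → 1/2 Rh+, 1/2 Rh-; so P(type AB, Rh-negative) = 1/4 × 1/2 = 1/8 per child.
P(not type AB, Rh-negative) = 7/8 for one child; (7/8)^4 = 2401/4096.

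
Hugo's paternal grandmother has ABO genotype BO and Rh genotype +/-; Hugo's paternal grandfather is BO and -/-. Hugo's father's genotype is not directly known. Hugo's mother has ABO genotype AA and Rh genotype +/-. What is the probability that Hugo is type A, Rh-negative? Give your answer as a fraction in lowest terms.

3/16

Hugo's father's ABO genotype from BO × BO: 1/4 BB, 1/2 BO, 1/4 OO.
Crossing each possibility with the mother AA and summing P(type A): 1/4·0 + 1/2·1/2 + 1/4·1 = 1/2.
Similarly for Rh via the father's Rh distribution: P(Rh-) = 3/8.
Independent loci: 1/2 × 3/8 = 3/16.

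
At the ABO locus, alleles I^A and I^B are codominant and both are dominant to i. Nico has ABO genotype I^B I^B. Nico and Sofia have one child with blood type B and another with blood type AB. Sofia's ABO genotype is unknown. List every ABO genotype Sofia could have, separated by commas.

I^A I^B, I^A i

For each candidate genotype of Sofia, check whether crossing it with I^B I^B can produce every observed child phenotype.
  I^A I^A → possible child types {AB} ✗
  I^A I^B → possible child types {B, AB} ✓
  I^A i → possible child types {B, AB} ✓
  I^B I^B → possible child types {B} ✗
  I^B i → possible child types {B} ✗
  i i → possible child types {B} ✗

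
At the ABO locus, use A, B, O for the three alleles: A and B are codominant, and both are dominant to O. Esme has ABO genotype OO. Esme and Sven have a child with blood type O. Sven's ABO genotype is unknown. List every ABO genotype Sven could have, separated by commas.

AO, BO, OO

For each candidate genotype of Sven, check whether crossing it with OO can produce every observed child phenotype.
  AA → possible child types {A} ✗
  AB → possible child types {A, B} ✗
  AO → possible child types {O, A} ✓
  BB → possible child types {B} ✗
  BO → possible child types {O, B} ✓
  OO → possible child types {O} ✓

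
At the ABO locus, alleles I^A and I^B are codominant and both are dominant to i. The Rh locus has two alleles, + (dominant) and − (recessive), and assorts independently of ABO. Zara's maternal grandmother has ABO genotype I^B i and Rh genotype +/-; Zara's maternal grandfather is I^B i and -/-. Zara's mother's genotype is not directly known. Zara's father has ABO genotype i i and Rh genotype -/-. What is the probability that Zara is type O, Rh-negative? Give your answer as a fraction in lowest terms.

3/8

Zara's mother's ABO genotype from I^B i × I^B i: 1/4 I^B I^B, 1/2 I^B i, 1/4 i i.
Crossing each possibility with the father i i and summing P(type O): 1/4·0 + 1/2·1/2 + 1/4·1 = 1/2.
Similarly for Rh via the mother's Rh distribution: P(Rh-) = 3/4.
Independent loci: 1/2 × 3/4 = 3/8.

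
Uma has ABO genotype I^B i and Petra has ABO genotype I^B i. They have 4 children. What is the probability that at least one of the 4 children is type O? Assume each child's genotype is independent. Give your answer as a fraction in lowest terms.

175/256

ABO cross I^B i × I^B i → 1/4 O, 3/4 B.
So P(type O) = 1/4 per child.
P(none) = (3/4)^4 = 81/256; P(at least one) = 1 − 81/256 = 175/256.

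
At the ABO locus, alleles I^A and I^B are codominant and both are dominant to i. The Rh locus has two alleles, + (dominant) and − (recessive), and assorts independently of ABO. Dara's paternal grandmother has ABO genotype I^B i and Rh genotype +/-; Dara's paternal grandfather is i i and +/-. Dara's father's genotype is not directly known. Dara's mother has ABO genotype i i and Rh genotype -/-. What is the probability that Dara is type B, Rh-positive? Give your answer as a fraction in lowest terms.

Dara's father's ABO genotype from I^B i × i i: 1/2 I^B i, 1/2 i i.
Crossing each possibility with the mother i i and summing P(type B): 1/2·1/2 + 1/2·0 = 1/4.
Similarly for Rh via the father's Rh distribution: P(Rh+) = 1/2.
Independent loci: 1/4 × 1/2 = 1/8.

1/8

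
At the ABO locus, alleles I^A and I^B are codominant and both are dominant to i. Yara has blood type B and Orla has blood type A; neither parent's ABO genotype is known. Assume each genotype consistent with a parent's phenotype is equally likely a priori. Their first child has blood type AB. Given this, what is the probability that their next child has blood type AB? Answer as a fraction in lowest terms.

25/36

Possible genotypes: Yara ∈ {I^B I^B, I^B i}; Orla ∈ {I^A I^A, I^A i}.
Weight each parental genotype pair by prior × P(type-AB child):
  I^B I^B × I^A I^A: posterior weight 4/9; P(next child type AB) = 1.
  I^B I^B × I^A i: posterior weight 2/9; P(next child type AB) = 1/2.
  I^B i × I^A I^A: posterior weight 2/9; P(next child type AB) = 1/2.
  I^B i × I^A i: posterior weight 1/9; P(next child type AB) = 1/4.
Weighted sum = 25/36.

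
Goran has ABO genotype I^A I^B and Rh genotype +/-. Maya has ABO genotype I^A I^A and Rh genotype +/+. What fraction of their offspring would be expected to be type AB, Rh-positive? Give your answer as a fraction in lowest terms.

1/2

ABO cross I^A I^B × I^A I^A → offspring phenotypes: 1/2 A, 1/2 AB.
Rh cross +/- × +/+ → 1 Rh+.
Independent loci: P(type AB, Rh-positive) = 1/2 × 1 = 1/2.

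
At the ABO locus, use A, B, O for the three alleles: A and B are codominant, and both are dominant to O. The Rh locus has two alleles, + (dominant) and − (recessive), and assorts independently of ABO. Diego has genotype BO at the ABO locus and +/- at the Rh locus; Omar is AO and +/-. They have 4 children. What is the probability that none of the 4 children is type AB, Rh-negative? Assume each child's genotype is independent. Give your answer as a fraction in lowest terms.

50625/65536

ABO cross BO × AO → 1/4 O, 1/4 A, 1/4 B, 1/4 AB.
Rh cross +/- × +/- → 3/4 Rh+, 1/4 Rh-; so P(type AB, Rh-negative) = 1/4 × 1/4 = 1/16 per child.
P(not type AB, Rh-negative) = 15/16 for one child; (15/16)^4 = 50625/65536.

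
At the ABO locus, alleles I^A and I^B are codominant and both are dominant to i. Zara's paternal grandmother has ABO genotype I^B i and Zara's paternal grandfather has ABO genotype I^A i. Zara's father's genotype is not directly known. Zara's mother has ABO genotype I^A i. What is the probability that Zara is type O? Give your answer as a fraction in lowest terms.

1/4

Zara's father's ABO genotype from I^B i × I^A i: 1/4 I^A I^B, 1/4 I^A i, 1/4 I^B i, 1/4 i i.
Crossing each possibility with the mother I^A i and summing P(type O): 1/4·0 + 1/4·1/4 + 1/4·1/4 + 1/4·1/2 = 1/4.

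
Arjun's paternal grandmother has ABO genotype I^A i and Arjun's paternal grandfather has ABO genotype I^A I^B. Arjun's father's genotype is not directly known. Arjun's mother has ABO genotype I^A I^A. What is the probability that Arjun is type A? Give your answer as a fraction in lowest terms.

3/4

Arjun's father's ABO genotype from I^A i × I^A I^B: 1/4 I^A I^A, 1/4 I^A I^B, 1/4 I^A i, 1/4 I^B i.
Crossing each possibility with the mother I^A I^A and summing P(type A): 1/4·1 + 1/4·1/2 + 1/4·1 + 1/4·1/2 = 3/4.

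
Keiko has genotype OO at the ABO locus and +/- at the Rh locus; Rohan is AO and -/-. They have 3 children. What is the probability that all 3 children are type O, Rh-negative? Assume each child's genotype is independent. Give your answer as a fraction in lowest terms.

1/64

ABO cross OO × AO → 1/2 O, 1/2 A.
Rh cross +/- × -/- → 1/2 Rh+, 1/2 Rh-; so P(type O, Rh-negative) = 1/2 × 1/2 = 1/4 per child.
All 3 independent: (1/4)^3 = 1/64.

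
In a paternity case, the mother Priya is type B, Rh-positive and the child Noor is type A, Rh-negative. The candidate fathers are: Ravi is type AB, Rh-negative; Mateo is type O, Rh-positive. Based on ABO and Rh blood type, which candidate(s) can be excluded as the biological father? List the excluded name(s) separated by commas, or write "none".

A candidate is excluded only if no genotype consistent with his phenotype could produce a type A, Rh-negative child with a type B, Rh-positive mother.
Mateo (type O, Rh+): no genotype consistent with that phenotype can produce a type-A Rh- child with a type-B mother.

Mateo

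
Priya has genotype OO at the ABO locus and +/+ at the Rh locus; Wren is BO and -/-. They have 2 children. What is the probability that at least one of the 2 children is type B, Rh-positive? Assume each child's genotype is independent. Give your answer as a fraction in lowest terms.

3/4

ABO cross OO × BO → 1/2 O, 1/2 B.
Rh cross +/+ × -/- → 1 Rh+; so P(type B, Rh-positive) = 1/2 × 1 = 1/2 per child.
P(none) = (1/2)^2 = 1/4; P(at least one) = 1 − 1/4 = 3/4.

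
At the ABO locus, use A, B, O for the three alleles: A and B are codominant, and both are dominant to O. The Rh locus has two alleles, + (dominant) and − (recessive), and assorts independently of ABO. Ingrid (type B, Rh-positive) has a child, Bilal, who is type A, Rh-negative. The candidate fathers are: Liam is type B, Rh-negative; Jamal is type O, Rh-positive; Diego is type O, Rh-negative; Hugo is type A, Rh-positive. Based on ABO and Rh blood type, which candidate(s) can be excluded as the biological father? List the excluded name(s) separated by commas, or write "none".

Liam, Jamal, Diego

A candidate is excluded only if no genotype consistent with his phenotype could produce a type A, Rh-negative child with a type B, Rh-positive mother.
Liam (type B, Rh-): no genotype consistent with that phenotype can produce a type-A Rh- child with a type-B mother.
Jamal (type O, Rh+): no genotype consistent with that phenotype can produce a type-A Rh- child with a type-B mother.
Diego (type O, Rh-): no genotype consistent with that phenotype can produce a type-A Rh- child with a type-B mother.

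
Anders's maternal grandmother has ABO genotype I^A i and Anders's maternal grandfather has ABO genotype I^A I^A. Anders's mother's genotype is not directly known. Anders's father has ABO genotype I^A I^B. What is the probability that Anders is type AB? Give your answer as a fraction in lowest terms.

Anders's mother's ABO genotype from I^A i × I^A I^A: 1/2 I^A I^A, 1/2 I^A i.
Crossing each possibility with the father I^A I^B and summing P(type AB): 1/2·1/2 + 1/2·1/4 = 3/8.

3/8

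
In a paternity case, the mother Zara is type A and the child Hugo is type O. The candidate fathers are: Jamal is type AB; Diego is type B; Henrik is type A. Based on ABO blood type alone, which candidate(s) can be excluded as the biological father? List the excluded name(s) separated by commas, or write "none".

Jamal

A candidate is excluded only if no genotype consistent with his phenotype could produce a type O child with a type A mother.
Jamal (type AB): no genotype consistent with that phenotype can produce a type-O child with a type-A mother.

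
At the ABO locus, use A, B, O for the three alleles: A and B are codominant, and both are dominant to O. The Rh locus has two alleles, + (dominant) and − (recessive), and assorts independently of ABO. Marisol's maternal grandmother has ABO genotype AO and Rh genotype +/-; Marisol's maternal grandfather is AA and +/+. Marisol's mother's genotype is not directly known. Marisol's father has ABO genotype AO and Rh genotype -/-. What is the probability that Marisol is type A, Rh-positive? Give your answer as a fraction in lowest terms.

21/32

Marisol's mother's ABO genotype from AO × AA: 1/2 AA, 1/2 AO.
Crossing each possibility with the father AO and summing P(type A): 1/2·1 + 1/2·3/4 = 7/8.
Similarly for Rh via the mother's Rh distribution: P(Rh+) = 3/4.
Independent loci: 7/8 × 3/4 = 21/32.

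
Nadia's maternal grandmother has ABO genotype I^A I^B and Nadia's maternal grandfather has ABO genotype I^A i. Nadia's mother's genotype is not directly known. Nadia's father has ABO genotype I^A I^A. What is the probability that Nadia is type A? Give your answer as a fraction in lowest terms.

Nadia's mother's ABO genotype from I^A I^B × I^A i: 1/4 I^A I^A, 1/4 I^A I^B, 1/4 I^A i, 1/4 I^B i.
Crossing each possibility with the father I^A I^A and summing P(type A): 1/4·1 + 1/4·1/2 + 1/4·1 + 1/4·1/2 = 3/4.

3/4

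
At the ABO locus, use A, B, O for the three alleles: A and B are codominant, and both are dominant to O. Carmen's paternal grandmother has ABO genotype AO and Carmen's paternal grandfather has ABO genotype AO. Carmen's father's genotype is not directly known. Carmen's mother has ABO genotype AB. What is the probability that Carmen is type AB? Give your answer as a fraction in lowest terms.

1/4

Carmen's father's ABO genotype from AO × AO: 1/4 AA, 1/2 AO, 1/4 OO.
Crossing each possibility with the mother AB and summing P(type AB): 1/4·1/2 + 1/2·1/4 + 1/4·0 = 1/4.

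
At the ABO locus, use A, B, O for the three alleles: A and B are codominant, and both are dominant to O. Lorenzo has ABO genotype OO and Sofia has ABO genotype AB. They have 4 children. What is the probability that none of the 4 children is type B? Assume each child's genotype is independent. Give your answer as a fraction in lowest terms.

1/16

ABO cross OO × AB → 1/2 A, 1/2 B.
So P(type B) = 1/2 per child.
P(not type B) = 1/2 for one child; (1/2)^4 = 1/16.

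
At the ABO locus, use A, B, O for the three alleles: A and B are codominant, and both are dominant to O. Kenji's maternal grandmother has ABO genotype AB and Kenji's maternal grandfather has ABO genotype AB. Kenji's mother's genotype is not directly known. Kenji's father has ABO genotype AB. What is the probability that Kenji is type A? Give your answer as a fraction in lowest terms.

Kenji's mother's ABO genotype from AB × AB: 1/4 AA, 1/2 AB, 1/4 BB.
Crossing each possibility with the father AB and summing P(type A): 1/4·1/2 + 1/2·1/4 + 1/4·0 = 1/4.

1/4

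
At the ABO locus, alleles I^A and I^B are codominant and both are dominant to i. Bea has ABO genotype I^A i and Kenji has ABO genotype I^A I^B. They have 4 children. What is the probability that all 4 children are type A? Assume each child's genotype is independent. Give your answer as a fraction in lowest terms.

1/16

ABO cross I^A i × I^A I^B → 1/2 A, 1/4 B, 1/4 AB.
So P(type A) = 1/2 per child.
All 4 independent: (1/2)^4 = 1/16.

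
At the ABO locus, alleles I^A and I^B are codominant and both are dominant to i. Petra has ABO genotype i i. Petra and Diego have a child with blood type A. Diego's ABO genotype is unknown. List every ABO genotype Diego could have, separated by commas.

For each candidate genotype of Diego, check whether crossing it with i i can produce every observed child phenotype.
  I^A I^A → possible child types {A} ✓
  I^A I^B → possible child types {A, B} ✓
  I^A i → possible child types {O, A} ✓
  I^B I^B → possible child types {B} ✗
  I^B i → possible child types {O, B} ✗
  i i → possible child types {O} ✗

I^A I^A, I^A I^B, I^A i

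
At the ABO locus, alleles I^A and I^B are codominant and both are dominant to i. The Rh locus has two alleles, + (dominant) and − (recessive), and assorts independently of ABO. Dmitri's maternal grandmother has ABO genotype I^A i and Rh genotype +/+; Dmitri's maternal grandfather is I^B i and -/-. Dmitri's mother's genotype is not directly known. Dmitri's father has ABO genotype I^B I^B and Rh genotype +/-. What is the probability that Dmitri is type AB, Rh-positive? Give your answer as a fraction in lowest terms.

3/16

Dmitri's mother's ABO genotype from I^A i × I^B i: 1/4 I^A I^B, 1/4 I^A i, 1/4 I^B i, 1/4 i i.
Crossing each possibility with the father I^B I^B and summing P(type AB): 1/4·1/2 + 1/4·1/2 + 1/4·0 + 1/4·0 = 1/4.
Similarly for Rh via the mother's Rh distribution: P(Rh+) = 3/4.
Independent loci: 1/4 × 3/4 = 3/16.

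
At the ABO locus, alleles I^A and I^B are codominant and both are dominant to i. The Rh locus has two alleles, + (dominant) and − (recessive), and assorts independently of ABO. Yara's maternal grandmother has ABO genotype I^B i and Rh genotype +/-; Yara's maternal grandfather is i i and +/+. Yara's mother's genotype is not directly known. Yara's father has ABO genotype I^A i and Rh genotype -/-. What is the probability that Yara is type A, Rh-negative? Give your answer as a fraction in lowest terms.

Yara's mother's ABO genotype from I^B i × i i: 1/2 I^B i, 1/2 i i.
Crossing each possibility with the father I^A i and summing P(type A): 1/2·1/4 + 1/2·1/2 = 3/8.
Similarly for Rh via the mother's Rh distribution: P(Rh-) = 1/4.
Independent loci: 3/8 × 1/4 = 3/32.

3/32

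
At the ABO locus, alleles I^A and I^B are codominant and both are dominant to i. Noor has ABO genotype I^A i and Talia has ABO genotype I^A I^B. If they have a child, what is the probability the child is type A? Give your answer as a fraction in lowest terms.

1/2

ABO cross I^A i × I^A I^B → offspring phenotypes: 1/2 A, 1/4 B, 1/4 AB.
So P(type A) = 1/2.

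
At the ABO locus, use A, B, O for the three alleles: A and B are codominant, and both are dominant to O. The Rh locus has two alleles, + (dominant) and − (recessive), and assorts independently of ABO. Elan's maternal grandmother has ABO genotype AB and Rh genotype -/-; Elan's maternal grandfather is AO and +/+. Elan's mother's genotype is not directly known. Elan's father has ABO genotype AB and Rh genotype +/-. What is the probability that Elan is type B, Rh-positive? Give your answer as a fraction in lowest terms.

3/16

Elan's mother's ABO genotype from AB × AO: 1/4 AA, 1/4 AB, 1/4 AO, 1/4 BO.
Crossing each possibility with the father AB and summing P(type B): 1/4·0 + 1/4·1/4 + 1/4·1/4 + 1/4·1/2 = 1/4.
Similarly for Rh via the mother's Rh distribution: P(Rh+) = 3/4.
Independent loci: 1/4 × 3/4 = 3/16.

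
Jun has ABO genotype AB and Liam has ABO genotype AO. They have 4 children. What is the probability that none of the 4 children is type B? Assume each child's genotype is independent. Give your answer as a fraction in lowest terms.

ABO cross AB × AO → 1/2 A, 1/4 B, 1/4 AB.
So P(type B) = 1/4 per child.
P(not type B) = 3/4 for one child; (3/4)^4 = 81/256.

81/256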